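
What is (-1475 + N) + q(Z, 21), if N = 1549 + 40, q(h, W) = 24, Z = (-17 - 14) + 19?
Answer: 138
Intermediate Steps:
Z = -12 (Z = -31 + 19 = -12)
N = 1589
(-1475 + N) + q(Z, 21) = (-1475 + 1589) + 24 = 114 + 24 = 138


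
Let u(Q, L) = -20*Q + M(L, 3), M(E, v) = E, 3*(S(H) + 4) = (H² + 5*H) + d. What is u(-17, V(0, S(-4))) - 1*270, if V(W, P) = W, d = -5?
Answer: 70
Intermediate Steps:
S(H) = -17/3 + H²/3 + 5*H/3 (S(H) = -4 + ((H² + 5*H) - 5)/3 = -4 + (-5 + H² + 5*H)/3 = -4 + (-5/3 + H²/3 + 5*H/3) = -17/3 + H²/3 + 5*H/3)
u(Q, L) = L - 20*Q (u(Q, L) = -20*Q + L = L - 20*Q)
u(-17, V(0, S(-4))) - 1*270 = (0 - 20*(-17)) - 1*270 = (0 + 340) - 270 = 340 - 270 = 70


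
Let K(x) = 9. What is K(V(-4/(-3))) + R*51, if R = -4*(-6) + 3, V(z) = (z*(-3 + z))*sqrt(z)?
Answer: 1386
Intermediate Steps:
V(z) = z**(3/2)*(-3 + z)
R = 27 (R = 24 + 3 = 27)
K(V(-4/(-3))) + R*51 = 9 + 27*51 = 9 + 1377 = 1386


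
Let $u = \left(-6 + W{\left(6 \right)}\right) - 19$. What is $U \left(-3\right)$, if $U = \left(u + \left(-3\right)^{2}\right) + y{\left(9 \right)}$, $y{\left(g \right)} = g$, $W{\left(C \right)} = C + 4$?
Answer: $-9$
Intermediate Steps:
$W{\left(C \right)} = 4 + C$
$u = -15$ ($u = \left(-6 + \left(4 + 6\right)\right) - 19 = \left(-6 + 10\right) - 19 = 4 - 19 = -15$)
$U = 3$ ($U = \left(-15 + \left(-3\right)^{2}\right) + 9 = \left(-15 + 9\right) + 9 = -6 + 9 = 3$)
$U \left(-3\right) = 3 \left(-3\right) = -9$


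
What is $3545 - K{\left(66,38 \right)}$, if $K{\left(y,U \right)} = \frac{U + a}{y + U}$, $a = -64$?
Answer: $\frac{14181}{4} \approx 3545.3$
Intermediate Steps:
$K{\left(y,U \right)} = \frac{-64 + U}{U + y}$ ($K{\left(y,U \right)} = \frac{U - 64}{y + U} = \frac{-64 + U}{U + y}$)
$3545 - K{\left(66,38 \right)} = 3545 - \frac{-64 + 38}{38 + 66} = 3545 - \frac{1}{104} \left(-26\right) = 3545 - - \frac{1}{4} = 3545 + \frac{1}{4} = \frac{14181}{4}$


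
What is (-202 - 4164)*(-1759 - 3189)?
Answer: 21602968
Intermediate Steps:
(-202 - 4164)*(-1759 - 3189) = -4366*(-4948) = 21602968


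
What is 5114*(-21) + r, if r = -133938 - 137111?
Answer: -378443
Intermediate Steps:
r = -271049
5114*(-21) + r = 5114*(-21) - 271049 = -107394 - 271049 = -378443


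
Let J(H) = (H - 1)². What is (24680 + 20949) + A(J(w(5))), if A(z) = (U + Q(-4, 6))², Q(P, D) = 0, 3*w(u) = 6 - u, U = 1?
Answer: 45630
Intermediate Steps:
w(u) = 2 - u/3 (w(u) = (6 - u)/3 = 2 - u/3)
J(H) = (-1 + H)²
A(z) = 1 (A(z) = (1 + 0)² = 1² = 1)
(24680 + 20949) + A(J(w(5))) = (24680 + 20949) + 1 = 45629 + 1 = 45630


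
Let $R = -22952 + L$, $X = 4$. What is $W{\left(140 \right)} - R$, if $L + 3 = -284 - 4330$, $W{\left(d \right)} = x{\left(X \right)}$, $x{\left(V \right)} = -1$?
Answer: $27568$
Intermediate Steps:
$W{\left(d \right)} = -1$
$L = -4617$ ($L = -3 - 4614 = -4617$)
$R = -27569$ ($R = -22952 - 4617 = -27569$)
$W{\left(140 \right)} - R = -1 - -27569 = -1 + 27569 = 27568$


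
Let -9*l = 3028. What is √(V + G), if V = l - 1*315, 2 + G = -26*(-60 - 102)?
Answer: √32027/3 ≈ 59.654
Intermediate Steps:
l = -3028/9 (l = -⅑*3028 = -3028/9 ≈ -336.44)
G = 4210 (G = -2 - 26*(-60 - 102) = -2 - 26*(-162) = -2 + 4212 = 4210)
V = -5863/9 (V = -3028/9 - 1*315 = -3028/9 - 315 = -5863/9 ≈ -651.44)
√(V + G) = √(-5863/9 + 4210) = √(32027/9) = √32027/3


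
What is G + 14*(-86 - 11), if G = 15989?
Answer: 14631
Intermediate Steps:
G + 14*(-86 - 11) = 15989 + 14*(-86 - 11) = 15989 + 14*(-97) = 15989 - 1358 = 14631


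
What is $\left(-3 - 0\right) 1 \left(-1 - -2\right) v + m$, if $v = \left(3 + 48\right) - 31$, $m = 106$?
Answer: $46$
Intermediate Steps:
$v = 20$ ($v = 51 - 31 = 20$)
$\left(-3 - 0\right) 1 \left(-1 - -2\right) v + m = \left(-3 - 0\right) 1 \left(-1 - -2\right) 20 + 106 = \left(-3 + 0\right) 1 \left(-1 + 2\right) 20 + 106 = \left(-3\right) 1 \cdot 1 \cdot 20 + 106 = \left(-3\right) 1 \cdot 20 + 106 = \left(-3\right) 20 + 106 = -60 + 106 = 46$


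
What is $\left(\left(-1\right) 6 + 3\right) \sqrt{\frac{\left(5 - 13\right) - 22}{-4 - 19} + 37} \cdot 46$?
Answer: $- 6 \sqrt{20263} \approx -854.09$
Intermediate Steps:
$\left(\left(-1\right) 6 + 3\right) \sqrt{\frac{\left(5 - 13\right) - 22}{-4 - 19} + 37} \cdot 46 = \left(-6 + 3\right) \sqrt{\frac{\left(5 - 13\right) - 22}{-23} + 37} \cdot 46 = - 3 \sqrt{\left(-8 - 22\right) \left(- \frac{1}{23}\right) + 37} \cdot 46 = - 3 \sqrt{\left(-30\right) \left(- \frac{1}{23}\right) + 37} \cdot 46 = - 3 \sqrt{\frac{30}{23} + 37} \cdot 46 = - 3 \sqrt{\frac{881}{23}} \cdot 46 = - 3 \frac{\sqrt{20263}}{23} \cdot 46 = - \frac{3 \sqrt{20263}}{23} \cdot 46 = - 6 \sqrt{20263}$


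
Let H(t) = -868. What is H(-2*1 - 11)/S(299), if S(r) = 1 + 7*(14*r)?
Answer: -868/29303 ≈ -0.029622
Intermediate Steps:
S(r) = 1 + 98*r
H(-2*1 - 11)/S(299) = -868/(1 + 98*299) = -868/(1 + 29302) = -868/29303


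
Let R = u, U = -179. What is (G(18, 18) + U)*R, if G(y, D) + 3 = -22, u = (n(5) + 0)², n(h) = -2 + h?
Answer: -1836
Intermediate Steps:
u = 9 (u = ((-2 + 5) + 0)² = (3 + 0)² = 3² = 9)
R = 9
G(y, D) = -25 (G(y, D) = -3 - 22 = -25)
(G(18, 18) + U)*R = (-25 - 179)*9 = -204*9 = -1836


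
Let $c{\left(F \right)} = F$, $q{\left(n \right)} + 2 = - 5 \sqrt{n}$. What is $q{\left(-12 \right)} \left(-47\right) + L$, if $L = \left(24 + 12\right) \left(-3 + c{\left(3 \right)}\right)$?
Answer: $94 + 470 i \sqrt{3} \approx 94.0 + 814.06 i$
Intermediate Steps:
$q{\left(n \right)} = -2 - 5 \sqrt{n}$
$L = 0$ ($L = \left(24 + 12\right) \left(-3 + 3\right) = 36 \cdot 0 = 0$)
$q{\left(-12 \right)} \left(-47\right) + L = \left(-2 - 5 \sqrt{-12}\right) \left(-47\right) + 0 = \left(-2 - 5 \cdot 2 i \sqrt{3}\right) \left(-47\right) + 0 = \left(-2 - 10 i \sqrt{3}\right) \left(-47\right) + 0 = \left(94 + 470 i \sqrt{3}\right) + 0 = 94 + 470 i \sqrt{3}$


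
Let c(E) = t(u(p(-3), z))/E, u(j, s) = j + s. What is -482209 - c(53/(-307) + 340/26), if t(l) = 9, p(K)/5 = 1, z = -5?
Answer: -8278093876/17167 ≈ -4.8221e+5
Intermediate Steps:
p(K) = 5 (p(K) = 5*1 = 5)
c(E) = 9/E
-482209 - c(53/(-307) + 340/26) = -482209 - 9/(53/(-307) + 340/26) = -482209 - 9/(53*(-1/307) + 340*(1/26)) = -482209 - 9/(-53/307 + 170/13) = -482209 - 9/51501/3991 = -482209 - 9*3991/51501 = -482209 - 1*11973/17167 = -482209 - 11973/17167 = -8278093876/17167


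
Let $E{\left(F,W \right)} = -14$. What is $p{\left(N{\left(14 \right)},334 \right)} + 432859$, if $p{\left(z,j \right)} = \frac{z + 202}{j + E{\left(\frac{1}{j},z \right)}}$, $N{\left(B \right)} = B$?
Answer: $\frac{17314387}{40} \approx 4.3286 \cdot 10^{5}$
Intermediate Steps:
$p{\left(z,j \right)} = \frac{202 + z}{-14 + j}$ ($p{\left(z,j \right)} = \frac{z + 202}{j - 14} = \frac{202 + z}{-14 + j}$)
$p{\left(N{\left(14 \right)},334 \right)} + 432859 = \frac{202 + 14}{-14 + 334} + 432859 = \frac{1}{320} \cdot 216 + 432859 = \frac{27}{40} + 432859 = \frac{17314387}{40}$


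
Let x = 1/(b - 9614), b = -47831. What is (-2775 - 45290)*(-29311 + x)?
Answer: 16186084816748/11489 ≈ 1.4088e+9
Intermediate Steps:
x = -1/57445 (x = 1/(-47831 - 9614) = 1/(-57445) = -1/57445 ≈ -1.7408e-5)
(-2775 - 45290)*(-29311 + x) = (-2775 - 45290)*(-29311 - 1/57445) = -48065*(-1683770396/57445) = 16186084816748/11489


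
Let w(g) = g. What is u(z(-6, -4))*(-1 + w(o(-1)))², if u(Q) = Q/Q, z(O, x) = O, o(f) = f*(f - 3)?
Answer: 9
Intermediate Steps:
o(f) = f*(-3 + f)
u(Q) = 1
u(z(-6, -4))*(-1 + w(o(-1)))² = 1*(-1 - (-3 - 1))² = 1*(-1 - 1*(-4))² = 1*(-1 + 4)² = 1*3² = 1*9 = 9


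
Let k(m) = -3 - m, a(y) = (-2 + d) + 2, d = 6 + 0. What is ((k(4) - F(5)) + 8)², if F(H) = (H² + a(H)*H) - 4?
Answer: 2500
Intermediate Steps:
d = 6
a(y) = 6 (a(y) = (-2 + 6) + 2 = 4 + 2 = 6)
F(H) = -4 + H² + 6*H (F(H) = (H² + 6*H) - 4 = -4 + H² + 6*H)
((k(4) - F(5)) + 8)² = (((-3 - 1*4) - (-4 + 5² + 6*5)) + 8)² = (((-3 - 4) - (-4 + 25 + 30)) + 8)² = ((-7 - 1*51) + 8)² = ((-7 - 51) + 8)² = (-58 + 8)² = (-50)² = 2500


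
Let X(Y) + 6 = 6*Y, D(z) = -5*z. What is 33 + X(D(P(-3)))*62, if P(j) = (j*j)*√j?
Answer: -339 - 16740*I*√3 ≈ -339.0 - 28995.0*I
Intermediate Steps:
P(j) = j^(5/2) (P(j) = j²*√j = j^(5/2))
X(Y) = -6 + 6*Y
33 + X(D(P(-3)))*62 = 33 + (-6 + 6*(-45*I*√3))*62 = 33 + (-6 - 270*I*√3)*62 = 33 + (-372 - 16740*I*√3) = -339 - 16740*I*√3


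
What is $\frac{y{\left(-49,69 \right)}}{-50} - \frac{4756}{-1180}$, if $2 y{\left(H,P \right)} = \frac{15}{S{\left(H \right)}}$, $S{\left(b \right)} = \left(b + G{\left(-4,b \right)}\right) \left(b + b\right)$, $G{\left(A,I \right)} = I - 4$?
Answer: $\frac{15846933}{3931760} \approx 4.0305$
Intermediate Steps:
$G{\left(A,I \right)} = -4 + I$
$S{\left(b \right)} = 2 b \left(-4 + 2 b\right)$ ($S{\left(b \right)} = \left(b + \left(-4 + b\right)\right) \left(b + b\right) = \left(-4 + 2 b\right) 2 b = 2 b \left(-4 + 2 b\right)$)
$y{\left(H,P \right)} = \frac{15}{8 H \left(-2 + H\right)}$ ($y{\left(H,P \right)} = \frac{15 \frac{1}{4 H \left(-2 + H\right)}}{2} = \frac{\frac{15}{4} \frac{1}{H} \frac{1}{-2 + H}}{2} = \frac{15}{8 H \left(-2 + H\right)}$)
$\frac{y{\left(-49,69 \right)}}{-50} - \frac{4756}{-1180} = \frac{\frac{15}{8} \frac{1}{-49} \frac{1}{-2 - 49}}{-50} - \frac{4756}{-1180} = \frac{15}{8} \left(- \frac{1}{49}\right) \frac{1}{-51} \left(- \frac{1}{50}\right) - - \frac{1189}{295} = \frac{15}{8} \left(- \frac{1}{49}\right) \left(- \frac{1}{51}\right) \left(- \frac{1}{50}\right) + \frac{1189}{295} = \frac{5}{6664} \left(- \frac{1}{50}\right) + \frac{1189}{295} = - \frac{1}{66640} + \frac{1189}{295} = \frac{15846933}{3931760}$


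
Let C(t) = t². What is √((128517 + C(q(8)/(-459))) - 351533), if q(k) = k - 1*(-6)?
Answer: 10*I*√469852337/459 ≈ 472.25*I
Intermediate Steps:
q(k) = 6 + k (q(k) = k + 6 = 6 + k)
√((128517 + C(q(8)/(-459))) - 351533) = √((128517 + ((6 + 8)/(-459))²) - 351533) = √((128517 + (14*(-1/459))²) - 351533) = √((128517 + (-14/459)²) - 351533) = √((128517 + 196/210681) - 351533) = √(27076090273/210681 - 351533) = √(-46985233700/210681) = 10*I*√469852337/459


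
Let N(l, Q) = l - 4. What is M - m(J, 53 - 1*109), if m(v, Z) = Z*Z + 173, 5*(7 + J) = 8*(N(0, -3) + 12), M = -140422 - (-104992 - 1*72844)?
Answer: 34105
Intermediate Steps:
M = 37414 (M = -140422 - (-104992 - 72844) = -140422 - 1*(-177836) = -140422 + 177836 = 37414)
N(l, Q) = -4 + l
J = 29/5 (J = -7 + (8*((-4 + 0) + 12))/5 = -7 + (8*(-4 + 12))/5 = -7 + (8*8)/5 = -7 + (⅕)*64 = -7 + 64/5 = 29/5 ≈ 5.8000)
m(v, Z) = 173 + Z² (m(v, Z) = Z² + 173 = 173 + Z²)
M - m(J, 53 - 1*109) = 37414 - (173 + (53 - 1*109)²) = 37414 - (173 + (53 - 109)²) = 37414 - (173 + (-56)²) = 37414 - (173 + 3136) = 37414 - 1*3309 = 37414 - 3309 = 34105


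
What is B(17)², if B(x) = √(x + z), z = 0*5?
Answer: 17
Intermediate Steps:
z = 0
B(x) = √x (B(x) = √(x + 0) = √x)
B(17)² = (√17)² = 17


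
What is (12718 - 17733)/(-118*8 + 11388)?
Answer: -5015/10444 ≈ -0.48018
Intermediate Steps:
(12718 - 17733)/(-118*8 + 11388) = -5015/(-944 + 11388) = -5015/10444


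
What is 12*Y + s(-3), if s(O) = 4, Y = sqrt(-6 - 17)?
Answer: 4 + 12*I*sqrt(23) ≈ 4.0 + 57.55*I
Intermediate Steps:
Y = I*sqrt(23) (Y = sqrt(-23) = I*sqrt(23) ≈ 4.7958*I)
12*Y + s(-3) = 12*(I*sqrt(23)) + 4 = 12*I*sqrt(23) + 4 = 4 + 12*I*sqrt(23)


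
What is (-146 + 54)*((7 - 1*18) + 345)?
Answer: -30728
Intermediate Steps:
(-146 + 54)*((7 - 1*18) + 345) = -92*((7 - 18) + 345) = -92*(-11 + 345) = -92*334 = -30728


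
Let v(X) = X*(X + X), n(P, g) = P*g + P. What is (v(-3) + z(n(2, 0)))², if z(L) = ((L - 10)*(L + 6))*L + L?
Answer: 11664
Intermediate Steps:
n(P, g) = P + P*g
v(X) = 2*X² (v(X) = X*(2*X) = 2*X²)
z(L) = L + L*(-10 + L)*(6 + L) (z(L) = ((-10 + L)*(6 + L))*L + L = L*(-10 + L)*(6 + L) + L = L + L*(-10 + L)*(6 + L))
(v(-3) + z(n(2, 0)))² = (2*(-3)² + (2*(1 + 0))*(-59 + (2*(1 + 0))² - 8*(1 + 0)))² = (2*9 + (2*1)*(-59 + (2*1)² - 8))² = (18 + 2*(-59 + 2² - 4*2))² = (18 + 2*(-59 + 4 - 8))² = (18 + 2*(-63))² = (18 - 126)² = (-108)² = 11664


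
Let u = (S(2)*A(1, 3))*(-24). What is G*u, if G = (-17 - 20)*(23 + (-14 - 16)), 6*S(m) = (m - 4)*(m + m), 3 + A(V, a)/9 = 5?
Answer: 149184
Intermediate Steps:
A(V, a) = 18 (A(V, a) = -27 + 9*5 = -27 + 45 = 18)
S(m) = m*(-4 + m)/3 (S(m) = ((m - 4)*(m + m))/6 = ((-4 + m)*(2*m))/6 = (2*m*(-4 + m))/6 = m*(-4 + m)/3)
G = 259 (G = -37*(23 - 30) = -37*(-7) = 259)
u = 576 (u = (((⅓)*2*(-4 + 2))*18)*(-24) = (((⅓)*2*(-2))*18)*(-24) = -4/3*18*(-24) = -24*(-24) = 576)
G*u = 259*576 = 149184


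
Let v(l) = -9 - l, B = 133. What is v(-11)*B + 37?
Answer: 303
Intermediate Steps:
v(-11)*B + 37 = (-9 - 1*(-11))*133 + 37 = (-9 + 11)*133 + 37 = 2*133 + 37 = 266 + 37 = 303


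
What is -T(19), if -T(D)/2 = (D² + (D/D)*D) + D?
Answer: 798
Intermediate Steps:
T(D) = -4*D - 2*D² (T(D) = -2*((D² + (D/D)*D) + D) = -2*((D² + 1*D) + D) = -2*((D² + D) + D) = -2*((D + D²) + D) = -2*(D² + 2*D) = -4*D - 2*D²)
-T(19) = -(-2)*19*(2 + 19) = -(-2)*19*21 = -1*(-798) = 798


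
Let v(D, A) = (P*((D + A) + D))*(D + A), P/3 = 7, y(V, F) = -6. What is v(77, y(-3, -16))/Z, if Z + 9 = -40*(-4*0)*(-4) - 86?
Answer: -220668/95 ≈ -2322.8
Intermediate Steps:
P = 21 (P = 3*7 = 21)
Z = -95 (Z = -9 + (-40*(-4*0)*(-4) - 86) = -9 + (-0*(-4) - 86) = -9 + (-40*0 - 86) = -9 + (0 - 86) = -9 - 86 = -95)
v(D, A) = (A + D)*(21*A + 42*D) (v(D, A) = (21*((D + A) + D))*(D + A) = (21*((A + D) + D))*(A + D) = (21*(A + 2*D))*(A + D) = (21*A + 42*D)*(A + D) = (A + D)*(21*A + 42*D))
v(77, y(-3, -16))/Z = (21*(-6)² + 42*77² + 63*(-6)*77)/(-95) = (21*36 + 42*5929 - 29106)*(-1/95) = (756 + 249018 - 29106)*(-1/95) = 220668*(-1/95) = -220668/95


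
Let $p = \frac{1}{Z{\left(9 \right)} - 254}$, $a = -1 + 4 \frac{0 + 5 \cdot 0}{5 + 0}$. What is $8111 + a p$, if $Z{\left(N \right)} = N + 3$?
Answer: $\frac{1962863}{242} \approx 8111.0$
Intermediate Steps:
$a = -1$ ($a = -1 + 4 \frac{0 + 0}{5} = -1 + 4 \cdot 0 \cdot \frac{1}{5} = -1 + 4 \cdot 0 = -1 + 0 = -1$)
$Z{\left(N \right)} = 3 + N$
$p = - \frac{1}{242}$ ($p = \frac{1}{\left(3 + 9\right) - 254} = \frac{1}{12 - 254} = \frac{1}{-242} = - \frac{1}{242} \approx -0.0041322$)
$8111 + a p = 8111 - - \frac{1}{242} = 8111 + \frac{1}{242} = \frac{1962863}{242}$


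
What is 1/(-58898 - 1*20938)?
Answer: -1/79836 ≈ -1.2526e-5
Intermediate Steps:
1/(-58898 - 1*20938) = 1/(-58898 - 20938) = 1/(-79836) = -1/79836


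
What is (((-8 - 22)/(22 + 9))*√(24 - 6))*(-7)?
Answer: 630*√2/31 ≈ 28.740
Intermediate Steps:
(((-8 - 22)/(22 + 9))*√(24 - 6))*(-7) = ((-30/31)*√18)*(-7) = ((-30*1/31)*(3*√2))*(-7) = -90*√2/31*(-7) = 630*√2/31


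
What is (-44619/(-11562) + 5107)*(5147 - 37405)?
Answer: -317696961379/1927 ≈ -1.6487e+8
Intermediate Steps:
(-44619/(-11562) + 5107)*(5147 - 37405) = (-44619*(-1/11562) + 5107)*(-32258) = (14873/3854 + 5107)*(-32258) = (19697251/3854)*(-32258) = -317696961379/1927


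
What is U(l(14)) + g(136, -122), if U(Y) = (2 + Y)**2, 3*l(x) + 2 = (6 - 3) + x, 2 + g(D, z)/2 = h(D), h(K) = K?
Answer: 317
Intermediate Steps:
g(D, z) = -4 + 2*D
l(x) = 1/3 + x/3 (l(x) = -2/3 + ((6 - 3) + x)/3 = -2/3 + (3 + x)/3 = -2/3 + (1 + x/3) = 1/3 + x/3)
U(l(14)) + g(136, -122) = (2 + (1/3 + (1/3)*14))**2 + (-4 + 2*136) = (2 + (1/3 + 14/3))**2 + (-4 + 272) = (2 + 5)**2 + 268 = 7**2 + 268 = 49 + 268 = 317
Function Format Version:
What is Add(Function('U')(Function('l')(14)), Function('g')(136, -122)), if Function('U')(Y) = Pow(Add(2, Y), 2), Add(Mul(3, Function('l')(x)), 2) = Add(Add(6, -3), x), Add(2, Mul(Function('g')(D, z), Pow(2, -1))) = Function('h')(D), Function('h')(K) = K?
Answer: 317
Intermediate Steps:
Function('g')(D, z) = Add(-4, Mul(2, D))
Function('l')(x) = Add(Rational(1, 3), Mul(Rational(1, 3), x)) (Function('l')(x) = Add(Rational(-2, 3), Mul(Rational(1, 3), Add(Add(6, -3), x))) = Add(Rational(-2, 3), Mul(Rational(1, 3), Add(3, x))) = Add(Rational(-2, 3), Add(1, Mul(Rational(1, 3), x))) = Add(Rational(1, 3), Mul(Rational(1, 3), x)))
Add(Function('U')(Function('l')(14)), Function('g')(136, -122)) = Add(Pow(Add(2, Add(Rational(1, 3), Mul(Rational(1, 3), 14))), 2), Add(-4, Mul(2, 136))) = Add(Pow(Add(2, Add(Rational(1, 3), Rational(14, 3))), 2), Add(-4, 272)) = Add(Pow(Add(2, 5), 2), 268) = Add(Pow(7, 2), 268) = Add(49, 268) = 317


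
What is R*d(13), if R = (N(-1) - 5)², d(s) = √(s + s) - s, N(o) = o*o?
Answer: -208 + 16*√26 ≈ -126.42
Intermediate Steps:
N(o) = o²
d(s) = -s + √2*√s (d(s) = √(2*s) - s = √2*√s - s = -s + √2*√s)
R = 16 (R = ((-1)² - 5)² = (1 - 5)² = (-4)² = 16)
R*d(13) = 16*(-1*13 + √2*√13) = 16*(-13 + √26) = -208 + 16*√26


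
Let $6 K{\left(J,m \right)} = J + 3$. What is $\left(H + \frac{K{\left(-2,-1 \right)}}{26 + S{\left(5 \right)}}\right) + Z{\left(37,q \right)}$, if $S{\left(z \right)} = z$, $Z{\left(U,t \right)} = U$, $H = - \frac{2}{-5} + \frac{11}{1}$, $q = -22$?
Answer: $\frac{45017}{930} \approx 48.405$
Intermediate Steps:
$H = \frac{57}{5}$ ($H = \left(-2\right) \left(- \frac{1}{5}\right) + 11 \cdot 1 = \frac{2}{5} + 11 = \frac{57}{5} \approx 11.4$)
$K{\left(J,m \right)} = \frac{1}{2} + \frac{J}{6}$ ($K{\left(J,m \right)} = \frac{J + 3}{6} = \frac{3 + J}{6} = \frac{1}{2} + \frac{J}{6}$)
$\left(H + \frac{K{\left(-2,-1 \right)}}{26 + S{\left(5 \right)}}\right) + Z{\left(37,q \right)} = \left(\frac{57}{5} + \frac{\frac{1}{2} + \frac{1}{6} \left(-2\right)}{26 + 5}\right) + 37 = \left(\frac{57}{5} + \frac{\frac{1}{2} - \frac{1}{3}}{31}\right) + 37 = \left(\frac{57}{5} + \frac{1}{6} \cdot \frac{1}{31}\right) + 37 = \left(\frac{57}{5} + \frac{1}{186}\right) + 37 = \frac{10607}{930} + 37 = \frac{45017}{930}$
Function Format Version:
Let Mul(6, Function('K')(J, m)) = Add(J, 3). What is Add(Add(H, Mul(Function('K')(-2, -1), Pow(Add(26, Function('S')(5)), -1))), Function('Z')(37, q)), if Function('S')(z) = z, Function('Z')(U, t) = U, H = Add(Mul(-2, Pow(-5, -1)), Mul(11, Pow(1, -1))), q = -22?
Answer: Rational(45017, 930) ≈ 48.405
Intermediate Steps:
H = Rational(57, 5) (H = Add(Mul(-2, Rational(-1, 5)), Mul(11, 1)) = Add(Rational(2, 5), 11) = Rational(57, 5) ≈ 11.400)
Function('K')(J, m) = Add(Rational(1, 2), Mul(Rational(1, 6), J)) (Function('K')(J, m) = Mul(Rational(1, 6), Add(J, 3)) = Mul(Rational(1, 6), Add(3, J)) = Add(Rational(1, 2), Mul(Rational(1, 6), J)))
Add(Add(H, Mul(Function('K')(-2, -1), Pow(Add(26, Function('S')(5)), -1))), Function('Z')(37, q)) = Add(Add(Rational(57, 5), Mul(Add(Rational(1, 2), Mul(Rational(1, 6), -2)), Pow(Add(26, 5), -1))), 37) = Add(Add(Rational(57, 5), Mul(Add(Rational(1, 2), Rational(-1, 3)), Pow(31, -1))), 37) = Add(Add(Rational(57, 5), Mul(Rational(1, 6), Rational(1, 31))), 37) = Add(Add(Rational(57, 5), Rational(1, 186)), 37) = Add(Rational(10607, 930), 37) = Rational(45017, 930)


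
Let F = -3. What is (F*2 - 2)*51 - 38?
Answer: -446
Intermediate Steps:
(F*2 - 2)*51 - 38 = (-3*2 - 2)*51 - 38 = (-6 - 2)*51 - 38 = -8*51 - 38 = -408 - 38 = -446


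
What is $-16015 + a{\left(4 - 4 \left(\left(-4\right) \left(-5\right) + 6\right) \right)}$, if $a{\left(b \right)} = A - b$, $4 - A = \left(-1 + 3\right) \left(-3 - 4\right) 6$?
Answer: $-15827$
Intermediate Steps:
$A = 88$ ($A = 4 - \left(-1 + 3\right) \left(-3 - 4\right) 6 = 4 - 2 \left(-7\right) 6 = 4 - \left(-14\right) 6 = 4 - -84 = 4 + 84 = 88$)
$a{\left(b \right)} = 88 - b$
$-16015 + a{\left(4 - 4 \left(\left(-4\right) \left(-5\right) + 6\right) \right)} = -16015 - \left(-84 - 4 \left(\left(-4\right) \left(-5\right) + 6\right)\right) = -16015 - \left(-84 - 4 \left(20 + 6\right)\right) = -16015 + \left(88 - \left(4 - 104\right)\right) = -16015 + \left(88 - -100\right) = -16015 + \left(88 + 100\right) = -16015 + 188 = -15827$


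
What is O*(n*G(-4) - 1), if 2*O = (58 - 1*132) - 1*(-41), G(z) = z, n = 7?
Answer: 957/2 ≈ 478.50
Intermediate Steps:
O = -33/2 (O = ((58 - 1*132) - 1*(-41))/2 = ((58 - 132) + 41)/2 = (-74 + 41)/2 = (½)*(-33) = -33/2 ≈ -16.500)
O*(n*G(-4) - 1) = -33*(7*(-4) - 1)/2 = -33*(-28 - 1)/2 = -33/2*(-29) = 957/2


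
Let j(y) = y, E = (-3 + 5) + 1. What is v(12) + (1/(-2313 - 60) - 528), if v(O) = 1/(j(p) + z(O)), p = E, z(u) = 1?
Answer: -5009407/9492 ≈ -527.75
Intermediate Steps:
E = 3 (E = 2 + 1 = 3)
p = 3
v(O) = ¼ (v(O) = 1/(3 + 1) = 1/4 = ¼)
v(12) + (1/(-2313 - 60) - 528) = ¼ + (1/(-2313 - 60) - 528) = ¼ + (1/(-2373) - 528) = ¼ + (-1/2373 - 528) = ¼ - 1252945/2373 = -5009407/9492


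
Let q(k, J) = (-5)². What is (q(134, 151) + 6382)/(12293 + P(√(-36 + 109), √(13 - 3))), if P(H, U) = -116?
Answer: 6407/12177 ≈ 0.52616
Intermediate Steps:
q(k, J) = 25
(q(134, 151) + 6382)/(12293 + P(√(-36 + 109), √(13 - 3))) = (25 + 6382)/(12293 - 116) = 6407/12177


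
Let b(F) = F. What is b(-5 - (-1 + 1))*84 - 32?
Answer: -452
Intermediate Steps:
b(-5 - (-1 + 1))*84 - 32 = (-5 - (-1 + 1))*84 - 32 = (-5 - 1*0)*84 - 32 = (-5 + 0)*84 - 32 = -5*84 - 32 = -420 - 32 = -452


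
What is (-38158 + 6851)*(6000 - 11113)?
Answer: 160072691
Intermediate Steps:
(-38158 + 6851)*(6000 - 11113) = -31307*(-5113) = 160072691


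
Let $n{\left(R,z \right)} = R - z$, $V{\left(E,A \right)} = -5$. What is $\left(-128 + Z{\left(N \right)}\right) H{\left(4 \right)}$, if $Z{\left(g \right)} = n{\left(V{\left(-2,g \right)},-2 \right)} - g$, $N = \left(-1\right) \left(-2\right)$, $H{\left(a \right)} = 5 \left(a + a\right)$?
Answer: $-5320$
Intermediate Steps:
$H{\left(a \right)} = 10 a$ ($H{\left(a \right)} = 5 \cdot 2 a = 10 a$)
$N = 2$
$Z{\left(g \right)} = -3 - g$ ($Z{\left(g \right)} = \left(-5 - -2\right) - g = \left(-5 + 2\right) - g = -3 - g$)
$\left(-128 + Z{\left(N \right)}\right) H{\left(4 \right)} = \left(-128 - 5\right) 10 \cdot 4 = \left(-128 - 5\right) 40 = \left(-133\right) 40 = -5320$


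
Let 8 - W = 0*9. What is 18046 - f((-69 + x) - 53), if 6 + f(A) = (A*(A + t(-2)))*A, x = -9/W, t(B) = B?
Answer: 980437849/512 ≈ 1.9149e+6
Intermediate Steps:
W = 8 (W = 8 - 0*9 = 8 - 1*0 = 8 + 0 = 8)
x = -9/8 ≈ -1.1250
f(A) = -6 + A²*(-2 + A) (f(A) = -6 + (A*(A - 2))*A = -6 + (A*(-2 + A))*A = -6 + A²*(-2 + A))
18046 - f((-69 + x) - 53) = 18046 - (-6 + ((-69 - 9/8) - 53)³ - 2*((-69 - 9/8) - 53)²) = 18046 - (-6 + (-561/8 - 53)³ - 2*(-561/8 - 53)²) = 18046 - (-6 + (-985/8)³ - 2*(-985/8)²) = 18046 - (-6 - 955671625/512 - 2*970225/64) = 18046 - (-6 - 955671625/512 - 970225/32) = 18046 - 1*(-971198297/512) = 18046 + 971198297/512 = 980437849/512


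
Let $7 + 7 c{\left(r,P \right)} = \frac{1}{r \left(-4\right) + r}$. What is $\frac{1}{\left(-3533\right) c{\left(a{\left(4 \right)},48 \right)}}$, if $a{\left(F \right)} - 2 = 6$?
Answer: $\frac{168}{597077} \approx 0.00028137$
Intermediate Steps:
$a{\left(F \right)} = 8$ ($a{\left(F \right)} = 2 + 6 = 8$)
$c{\left(r,P \right)} = -1 - \frac{1}{21 r}$ ($c{\left(r,P \right)} = -1 + \frac{1}{7 \left(r \left(-4\right) + r\right)} = -1 + \frac{1}{7 \left(- 4 r + r\right)} = -1 + \frac{1}{7 \left(- 3 r\right)} = -1 + \frac{\left(- \frac{1}{3}\right) \frac{1}{r}}{7} = -1 - \frac{1}{21 r}$)
$\frac{1}{\left(-3533\right) c{\left(a{\left(4 \right)},48 \right)}} = \frac{1}{\left(-3533\right) \frac{- \frac{1}{21} - 8}{8}} = - \frac{1}{3533 \frac{- \frac{1}{21} - 8}{8}} = - \frac{1}{3533 \cdot \frac{1}{8} \left(- \frac{169}{21}\right)} = - \frac{1}{3533 \left(- \frac{169}{168}\right)} = \left(- \frac{1}{3533}\right) \left(- \frac{168}{169}\right) = \frac{168}{597077}$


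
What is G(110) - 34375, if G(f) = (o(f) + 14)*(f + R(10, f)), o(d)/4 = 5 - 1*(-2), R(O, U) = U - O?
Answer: -25555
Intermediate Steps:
o(d) = 28 (o(d) = 4*(5 - 1*(-2)) = 4*(5 + 2) = 4*7 = 28)
G(f) = -420 + 84*f (G(f) = (28 + 14)*(f + (f - 1*10)) = 42*(f + (f - 10)) = 42*(f + (-10 + f)) = 42*(-10 + 2*f) = -420 + 84*f)
G(110) - 34375 = (-420 + 84*110) - 34375 = (-420 + 9240) - 34375 = 8820 - 34375 = -25555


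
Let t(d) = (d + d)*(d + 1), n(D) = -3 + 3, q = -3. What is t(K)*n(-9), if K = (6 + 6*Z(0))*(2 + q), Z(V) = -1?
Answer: 0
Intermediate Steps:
n(D) = 0
K = 0 (K = (6 + 6*(-1))*(2 - 3) = (6 - 6)*(-1) = 0*(-1) = 0)
t(d) = 2*d*(1 + d) (t(d) = (2*d)*(1 + d) = 2*d*(1 + d))
t(K)*n(-9) = (2*0*(1 + 0))*0 = (2*0*1)*0 = 0*0 = 0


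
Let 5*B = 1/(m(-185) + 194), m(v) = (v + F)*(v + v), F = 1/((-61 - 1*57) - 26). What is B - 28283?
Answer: -698951132423/24712765 ≈ -28283.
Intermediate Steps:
F = -1/144 (F = 1/((-61 - 57) - 26) = 1/(-118 - 26) = 1/(-144) = -1/144 ≈ -0.0069444)
m(v) = 2*v*(-1/144 + v) (m(v) = (v - 1/144)*(v + v) = (-1/144 + v)*(2*v) = 2*v*(-1/144 + v))
B = 72/24712765 (B = 1/(5*((1/72)*(-185)*(-1 + 144*(-185)) + 194)) = 1/(5*((1/72)*(-185)*(-1 - 26640) + 194)) = 1/(5*((1/72)*(-185)*(-26641) + 194)) = 1/(5*(4928585/72 + 194)) = 1/(5*(4942553/72)) = (1/5)*(72/4942553) = 72/24712765 ≈ 2.9135e-6)
B - 28283 = 72/24712765 - 28283 = -698951132423/24712765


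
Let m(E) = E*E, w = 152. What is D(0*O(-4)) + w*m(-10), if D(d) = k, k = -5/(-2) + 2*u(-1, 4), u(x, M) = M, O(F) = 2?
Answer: 30421/2 ≈ 15211.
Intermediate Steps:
m(E) = E²
k = 21/2 (k = -5/(-2) + 2*4 = -5*(-½) + 8 = 5/2 + 8 = 21/2 ≈ 10.500)
D(d) = 21/2
D(0*O(-4)) + w*m(-10) = 21/2 + 152*(-10)² = 21/2 + 152*100 = 21/2 + 15200 = 30421/2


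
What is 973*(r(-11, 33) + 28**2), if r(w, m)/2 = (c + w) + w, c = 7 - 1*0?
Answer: 733642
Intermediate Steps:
c = 7 (c = 7 + 0 = 7)
r(w, m) = 14 + 4*w (r(w, m) = 2*((7 + w) + w) = 2*(7 + 2*w) = 14 + 4*w)
973*(r(-11, 33) + 28**2) = 973*((14 + 4*(-11)) + 28**2) = 973*((14 - 44) + 784) = 973*(-30 + 784) = 973*754 = 733642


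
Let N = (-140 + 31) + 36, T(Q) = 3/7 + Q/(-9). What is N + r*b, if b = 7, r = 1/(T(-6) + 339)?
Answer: -521219/7142 ≈ -72.979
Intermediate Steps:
T(Q) = 3/7 - Q/9 (T(Q) = 3*(⅐) + Q*(-⅑) = 3/7 - Q/9)
r = 21/7142 (r = 1/((3/7 - ⅑*(-6)) + 339) = 1/((3/7 + ⅔) + 339) = 1/(23/21 + 339) = 1/(7142/21) = 21/7142 ≈ 0.0029404)
N = -73 (N = -109 + 36 = -73)
N + r*b = -73 + (21/7142)*7 = -73 + 147/7142 = -521219/7142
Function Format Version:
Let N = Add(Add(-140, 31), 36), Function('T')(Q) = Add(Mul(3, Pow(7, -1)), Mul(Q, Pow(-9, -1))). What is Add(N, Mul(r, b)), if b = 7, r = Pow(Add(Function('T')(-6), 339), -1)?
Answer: Rational(-521219, 7142) ≈ -72.979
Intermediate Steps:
Function('T')(Q) = Add(Rational(3, 7), Mul(Rational(-1, 9), Q)) (Function('T')(Q) = Add(Mul(3, Rational(1, 7)), Mul(Q, Rational(-1, 9))) = Add(Rational(3, 7), Mul(Rational(-1, 9), Q)))
r = Rational(21, 7142) (r = Pow(Add(Add(Rational(3, 7), Mul(Rational(-1, 9), -6)), 339), -1) = Pow(Add(Add(Rational(3, 7), Rational(2, 3)), 339), -1) = Pow(Add(Rational(23, 21), 339), -1) = Pow(Rational(7142, 21), -1) = Rational(21, 7142) ≈ 0.0029404)
N = -73 (N = Add(-109, 36) = -73)
Add(N, Mul(r, b)) = Add(-73, Mul(Rational(21, 7142), 7)) = Add(-73, Rational(147, 7142)) = Rational(-521219, 7142)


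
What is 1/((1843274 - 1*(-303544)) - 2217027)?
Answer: -1/70209 ≈ -1.4243e-5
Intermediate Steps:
1/((1843274 - 1*(-303544)) - 2217027) = 1/((1843274 + 303544) - 2217027) = 1/(2146818 - 2217027) = 1/(-70209) = -1/70209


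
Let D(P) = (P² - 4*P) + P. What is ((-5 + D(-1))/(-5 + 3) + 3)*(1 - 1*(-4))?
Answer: 35/2 ≈ 17.500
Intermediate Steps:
D(P) = P² - 3*P
((-5 + D(-1))/(-5 + 3) + 3)*(1 - 1*(-4)) = ((-5 - (-3 - 1))/(-5 + 3) + 3)*(1 - 1*(-4)) = ((-5 - 1*(-4))/(-2) + 3)*(1 + 4) = ((-5 + 4)*(-½) + 3)*5 = (-1*(-½) + 3)*5 = (½ + 3)*5 = (7/2)*5 = 35/2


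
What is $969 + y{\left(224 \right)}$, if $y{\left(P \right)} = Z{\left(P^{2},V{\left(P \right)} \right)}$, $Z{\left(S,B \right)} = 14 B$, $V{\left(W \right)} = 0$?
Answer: $969$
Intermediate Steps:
$y{\left(P \right)} = 0$ ($y{\left(P \right)} = 14 \cdot 0 = 0$)
$969 + y{\left(224 \right)} = 969 + 0 = 969$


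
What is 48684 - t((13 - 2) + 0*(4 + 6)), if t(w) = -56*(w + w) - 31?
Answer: 49947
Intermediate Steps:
t(w) = -31 - 112*w (t(w) = -112*w - 31 = -31 - 112*w)
48684 - t((13 - 2) + 0*(4 + 6)) = 48684 - (-31 - 112*((13 - 2) + 0*(4 + 6))) = 48684 - (-31 - 112*(11 + 0*10)) = 48684 - (-31 - 112*(11 + 0)) = 48684 - (-31 - 112*11) = 48684 - (-31 - 1232) = 48684 - 1*(-1263) = 48684 + 1263 = 49947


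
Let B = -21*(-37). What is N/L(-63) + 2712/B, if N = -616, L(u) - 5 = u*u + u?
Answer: 3376000/1012949 ≈ 3.3328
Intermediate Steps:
B = 777
L(u) = 5 + u + u² (L(u) = 5 + (u*u + u) = 5 + (u² + u) = 5 + (u + u²) = 5 + u + u²)
N/L(-63) + 2712/B = -616/(5 - 63 + (-63)²) + 2712/777 = -616/(5 - 63 + 3969) + 2712*(1/777) = -616/3911 + 904/259 = 3376000/1012949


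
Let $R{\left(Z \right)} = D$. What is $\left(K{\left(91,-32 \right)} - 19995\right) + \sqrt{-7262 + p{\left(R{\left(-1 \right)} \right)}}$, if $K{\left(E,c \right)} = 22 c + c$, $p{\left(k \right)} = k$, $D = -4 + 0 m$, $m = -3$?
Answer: $-20731 + i \sqrt{7266} \approx -20731.0 + 85.241 i$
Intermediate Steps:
$D = -4$ ($D = -4 + 0 \left(-3\right) = -4 + 0 = -4$)
$R{\left(Z \right)} = -4$
$K{\left(E,c \right)} = 23 c$
$\left(K{\left(91,-32 \right)} - 19995\right) + \sqrt{-7262 + p{\left(R{\left(-1 \right)} \right)}} = \left(23 \left(-32\right) - 19995\right) + \sqrt{-7262 - 4} = \left(-736 - 19995\right) + \sqrt{-7266} = -20731 + i \sqrt{7266}$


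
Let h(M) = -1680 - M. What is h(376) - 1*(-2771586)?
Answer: 2769530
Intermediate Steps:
h(376) - 1*(-2771586) = (-1680 - 1*376) - 1*(-2771586) = (-1680 - 376) + 2771586 = -2056 + 2771586 = 2769530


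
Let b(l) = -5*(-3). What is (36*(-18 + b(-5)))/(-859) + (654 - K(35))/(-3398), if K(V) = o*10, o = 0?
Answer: -97401/1459441 ≈ -0.066739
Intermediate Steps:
K(V) = 0 (K(V) = 0*10 = 0)
b(l) = 15
(36*(-18 + b(-5)))/(-859) + (654 - K(35))/(-3398) = (36*(-18 + 15))/(-859) + (654 - 1*0)/(-3398) = (36*(-3))*(-1/859) + (654 + 0)*(-1/3398) = -108*(-1/859) + 654*(-1/3398) = 108/859 - 327/1699 = -97401/1459441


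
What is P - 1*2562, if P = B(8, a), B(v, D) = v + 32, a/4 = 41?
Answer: -2522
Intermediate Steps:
a = 164 (a = 4*41 = 164)
B(v, D) = 32 + v
P = 40 (P = 32 + 8 = 40)
P - 1*2562 = 40 - 1*2562 = 40 - 2562 = -2522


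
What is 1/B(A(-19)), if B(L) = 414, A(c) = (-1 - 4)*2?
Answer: 1/414 ≈ 0.0024155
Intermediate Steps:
A(c) = -10 (A(c) = -5*2 = -10)
1/B(A(-19)) = 1/414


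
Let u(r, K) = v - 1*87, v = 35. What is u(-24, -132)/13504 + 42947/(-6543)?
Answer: -145074131/22089168 ≈ -6.5677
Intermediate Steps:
u(r, K) = -52 (u(r, K) = 35 - 1*87 = 35 - 87 = -52)
u(-24, -132)/13504 + 42947/(-6543) = -52/13504 + 42947/(-6543) = -52*1/13504 + 42947*(-1/6543) = -13/3376 - 42947/6543 = -145074131/22089168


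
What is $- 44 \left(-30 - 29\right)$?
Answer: $2596$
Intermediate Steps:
$- 44 \left(-30 - 29\right) = \left(-44\right) \left(-59\right) = 2596$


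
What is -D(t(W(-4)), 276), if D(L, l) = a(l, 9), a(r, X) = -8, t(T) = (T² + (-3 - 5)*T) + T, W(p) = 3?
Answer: 8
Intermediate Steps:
t(T) = T² - 7*T (t(T) = (T² - 8*T) + T = T² - 7*T)
D(L, l) = -8
-D(t(W(-4)), 276) = -1*(-8) = 8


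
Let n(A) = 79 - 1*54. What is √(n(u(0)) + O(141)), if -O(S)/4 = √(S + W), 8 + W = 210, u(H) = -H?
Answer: √(25 - 28*√7) ≈ 7.0058*I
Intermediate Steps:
W = 202 (W = -8 + 210 = 202)
n(A) = 25 (n(A) = 79 - 54 = 25)
O(S) = -4*√(202 + S) (O(S) = -4*√(S + 202) = -4*√(202 + S))
√(n(u(0)) + O(141)) = √(25 - 4*√(202 + 141)) = √(25 - 28*√7)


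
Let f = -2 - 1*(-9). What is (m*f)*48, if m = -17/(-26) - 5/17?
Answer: 26712/221 ≈ 120.87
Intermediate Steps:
f = 7 (f = -2 + 9 = 7)
m = 159/442 (m = -17*(-1/26) - 5*1/17 = 17/26 - 5/17 = 159/442 ≈ 0.35973)
(m*f)*48 = ((159/442)*7)*48 = (1113/442)*48 = 26712/221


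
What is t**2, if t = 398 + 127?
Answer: 275625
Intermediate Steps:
t = 525
t**2 = 525**2 = 275625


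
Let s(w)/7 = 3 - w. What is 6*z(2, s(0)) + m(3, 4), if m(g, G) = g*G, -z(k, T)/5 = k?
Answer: -48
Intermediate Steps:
s(w) = 21 - 7*w (s(w) = 7*(3 - w) = 21 - 7*w)
z(k, T) = -5*k
m(g, G) = G*g
6*z(2, s(0)) + m(3, 4) = 6*(-5*2) + 4*3 = 6*(-10) + 12 = -60 + 12 = -48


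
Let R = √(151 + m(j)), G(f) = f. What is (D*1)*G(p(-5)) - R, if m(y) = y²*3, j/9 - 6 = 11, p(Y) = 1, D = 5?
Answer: 5 - √70378 ≈ -260.29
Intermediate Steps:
j = 153 (j = 54 + 9*11 = 54 + 99 = 153)
m(y) = 3*y²
R = √70378 (R = √(151 + 3*153²) = √(151 + 3*23409) = √(151 + 70227) = √70378 ≈ 265.29)
(D*1)*G(p(-5)) - R = (5*1)*1 - √70378 = 5*1 - √70378 = 5 - √70378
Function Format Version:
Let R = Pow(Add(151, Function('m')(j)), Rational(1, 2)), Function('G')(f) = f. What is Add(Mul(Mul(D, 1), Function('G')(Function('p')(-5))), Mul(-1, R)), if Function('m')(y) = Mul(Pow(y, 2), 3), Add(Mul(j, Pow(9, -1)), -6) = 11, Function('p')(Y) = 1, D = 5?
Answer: Add(5, Mul(-1, Pow(70378, Rational(1, 2)))) ≈ -260.29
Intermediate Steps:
j = 153 (j = Add(54, Mul(9, 11)) = Add(54, 99) = 153)
Function('m')(y) = Mul(3, Pow(y, 2))
R = Pow(70378, Rational(1, 2)) (R = Pow(Add(151, Mul(3, Pow(153, 2))), Rational(1, 2)) = Pow(Add(151, Mul(3, 23409)), Rational(1, 2)) = Pow(Add(151, 70227), Rational(1, 2)) = Pow(70378, Rational(1, 2)) ≈ 265.29)
Add(Mul(Mul(D, 1), Function('G')(Function('p')(-5))), Mul(-1, R)) = Add(Mul(Mul(5, 1), 1), Mul(-1, Pow(70378, Rational(1, 2)))) = Add(Mul(5, 1), Mul(-1, Pow(70378, Rational(1, 2)))) = Add(5, Mul(-1, Pow(70378, Rational(1, 2))))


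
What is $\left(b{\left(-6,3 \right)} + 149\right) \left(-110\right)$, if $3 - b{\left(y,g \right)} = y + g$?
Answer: $-17050$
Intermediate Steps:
$b{\left(y,g \right)} = 3 - g - y$ ($b{\left(y,g \right)} = 3 - \left(y + g\right) = 3 - \left(g + y\right) = 3 - g - y$)
$\left(b{\left(-6,3 \right)} + 149\right) \left(-110\right) = \left(\left(3 - 3 - -6\right) + 149\right) \left(-110\right) = \left(\left(3 - 3 + 6\right) + 149\right) \left(-110\right) = \left(6 + 149\right) \left(-110\right) = 155 \left(-110\right) = -17050$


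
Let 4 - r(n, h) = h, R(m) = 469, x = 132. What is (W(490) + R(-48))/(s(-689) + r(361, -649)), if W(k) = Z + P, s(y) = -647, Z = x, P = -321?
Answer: 140/3 ≈ 46.667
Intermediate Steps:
Z = 132
r(n, h) = 4 - h
W(k) = -189 (W(k) = 132 - 321 = -189)
(W(490) + R(-48))/(s(-689) + r(361, -649)) = (-189 + 469)/(-647 + (4 - 1*(-649))) = 280/(-647 + (4 + 649)) = 280/(-647 + 653) = 280/6 = 280*(1/6) = 140/3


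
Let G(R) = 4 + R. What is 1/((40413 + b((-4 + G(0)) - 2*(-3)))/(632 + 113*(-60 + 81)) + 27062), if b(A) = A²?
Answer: 3005/81361759 ≈ 3.6934e-5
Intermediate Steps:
1/((40413 + b((-4 + G(0)) - 2*(-3)))/(632 + 113*(-60 + 81)) + 27062) = 1/((40413 + ((-4 + (4 + 0)) - 2*(-3))²)/(632 + 113*(-60 + 81)) + 27062) = 1/((40413 + ((-4 + 4) + 6)²)/(632 + 113*21) + 27062) = 1/((40413 + (0 + 6)²)/(632 + 2373) + 27062) = 1/((40413 + 6²)/3005 + 27062) = 1/((40413 + 36)*(1/3005) + 27062) = 1/(40449*(1/3005) + 27062) = 1/(40449/3005 + 27062) = 1/(81361759/3005) = 3005/81361759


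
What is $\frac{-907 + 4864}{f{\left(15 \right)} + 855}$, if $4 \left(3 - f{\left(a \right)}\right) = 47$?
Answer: $\frac{15828}{3385} \approx 4.6759$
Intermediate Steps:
$f{\left(a \right)} = - \frac{35}{4}$ ($f{\left(a \right)} = 3 - \frac{47}{4} = - \frac{35}{4}$)
$\frac{-907 + 4864}{f{\left(15 \right)} + 855} = \frac{-907 + 4864}{- \frac{35}{4} + 855} = \frac{3957}{\frac{3385}{4}} = 3957 \cdot \frac{4}{3385} = \frac{15828}{3385}$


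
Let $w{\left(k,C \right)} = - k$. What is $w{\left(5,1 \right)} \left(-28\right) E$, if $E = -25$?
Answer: $-3500$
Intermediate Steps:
$w{\left(5,1 \right)} \left(-28\right) E = \left(-1\right) 5 \left(-28\right) \left(-25\right) = \left(-5\right) \left(-28\right) \left(-25\right) = 140 \left(-25\right) = -3500$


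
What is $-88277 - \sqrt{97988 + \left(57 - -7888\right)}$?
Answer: $-88277 - \sqrt{105933} \approx -88603.0$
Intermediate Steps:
$-88277 - \sqrt{97988 + \left(57 - -7888\right)} = -88277 - \sqrt{97988 + \left(57 + 7888\right)} = -88277 - \sqrt{97988 + 7945} = -88277 - \sqrt{105933}$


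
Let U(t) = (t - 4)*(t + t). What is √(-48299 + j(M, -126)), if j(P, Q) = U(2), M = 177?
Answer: I*√48307 ≈ 219.79*I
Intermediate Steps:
U(t) = 2*t*(-4 + t) (U(t) = (-4 + t)*(2*t) = 2*t*(-4 + t))
j(P, Q) = -8 (j(P, Q) = 2*2*(-4 + 2) = 2*2*(-2) = -8)
√(-48299 + j(M, -126)) = √(-48299 - 8) = √(-48307) = I*√48307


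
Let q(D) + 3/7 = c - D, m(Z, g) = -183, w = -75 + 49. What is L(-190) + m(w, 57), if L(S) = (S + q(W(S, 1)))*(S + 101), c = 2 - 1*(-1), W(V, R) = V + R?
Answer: -2260/7 ≈ -322.86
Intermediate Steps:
w = -26
W(V, R) = R + V
c = 3 (c = 2 + 1 = 3)
q(D) = 18/7 - D (q(D) = -3/7 + (3 - D) = 18/7 - D)
L(S) = 1111/7 + 11*S/7 (L(S) = (S + (18/7 - (1 + S)))*(S + 101) = (S + (18/7 + (-1 - S)))*(101 + S) = (S + (11/7 - S))*(101 + S) = 11*(101 + S)/7 = 1111/7 + 11*S/7)
L(-190) + m(w, 57) = (1111/7 + (11/7)*(-190)) - 183 = (1111/7 - 2090/7) - 183 = -979/7 - 183 = -2260/7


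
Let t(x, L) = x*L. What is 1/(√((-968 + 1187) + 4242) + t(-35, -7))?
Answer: 245/55564 - √4461/55564 ≈ 0.0032073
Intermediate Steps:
t(x, L) = L*x
1/(√((-968 + 1187) + 4242) + t(-35, -7)) = 1/(√((-968 + 1187) + 4242) - 7*(-35)) = 1/(√(219 + 4242) + 245) = 1/(√4461 + 245) = 1/(245 + √4461)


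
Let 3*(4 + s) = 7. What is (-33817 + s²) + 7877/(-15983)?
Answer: -4864145317/143847 ≈ -33815.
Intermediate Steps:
s = -5/3 (s = -4 + (⅓)*7 = -4 + 7/3 = -5/3 ≈ -1.6667)
(-33817 + s²) + 7877/(-15983) = (-33817 + (-5/3)²) + 7877/(-15983) = (-33817 + 25/9) + 7877*(-1/15983) = -304328/9 - 7877/15983 = -4864145317/143847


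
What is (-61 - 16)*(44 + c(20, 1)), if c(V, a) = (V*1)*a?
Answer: -4928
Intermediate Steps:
c(V, a) = V*a
(-61 - 16)*(44 + c(20, 1)) = (-61 - 16)*(44 + 20*1) = -77*(44 + 20) = -77*64 = -4928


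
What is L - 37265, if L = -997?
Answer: -38262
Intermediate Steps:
L - 37265 = -997 - 37265 = -38262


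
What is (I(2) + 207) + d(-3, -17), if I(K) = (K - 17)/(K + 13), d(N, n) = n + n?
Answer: 172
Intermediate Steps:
d(N, n) = 2*n
I(K) = (-17 + K)/(13 + K)
(I(2) + 207) + d(-3, -17) = ((-17 + 2)/(13 + 2) + 207) + 2*(-17) = (-15/15 + 207) - 34 = ((1/15)*(-15) + 207) - 34 = (-1 + 207) - 34 = 206 - 34 = 172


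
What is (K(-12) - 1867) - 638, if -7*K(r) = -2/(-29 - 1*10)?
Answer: -683867/273 ≈ -2505.0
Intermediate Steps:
K(r) = -2/273 (K(r) = -(-2)/(7*(-29 - 1*10)) = -(-2)/(7*(-29 - 10)) = -(-2)/(7*(-39)) = -(-2)*(-1)/(7*39) = -⅐*2/39 = -2/273)
(K(-12) - 1867) - 638 = (-2/273 - 1867) - 638 = -509693/273 - 638 = -683867/273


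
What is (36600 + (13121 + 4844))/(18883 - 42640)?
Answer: -54565/23757 ≈ -2.2968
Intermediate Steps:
(36600 + (13121 + 4844))/(18883 - 42640) = (36600 + 17965)/(-23757) = 54565*(-1/23757) = -54565/23757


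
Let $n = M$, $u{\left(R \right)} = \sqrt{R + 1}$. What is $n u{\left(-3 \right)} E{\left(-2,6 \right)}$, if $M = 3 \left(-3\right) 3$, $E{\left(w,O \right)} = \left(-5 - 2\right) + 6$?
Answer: $27 i \sqrt{2} \approx 38.184 i$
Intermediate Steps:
$E{\left(w,O \right)} = -1$ ($E{\left(w,O \right)} = -7 + 6 = -1$)
$M = -27$ ($M = \left(-9\right) 3 = -27$)
$u{\left(R \right)} = \sqrt{1 + R}$
$n = -27$
$n u{\left(-3 \right)} E{\left(-2,6 \right)} = - 27 \sqrt{1 - 3} \left(-1\right) = - 27 \sqrt{-2} \left(-1\right) = - 27 i \sqrt{2} \left(-1\right) = 27 i \sqrt{2}$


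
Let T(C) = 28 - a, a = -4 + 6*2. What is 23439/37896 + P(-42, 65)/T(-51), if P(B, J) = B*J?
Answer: -1716455/12632 ≈ -135.88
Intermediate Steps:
a = 8 (a = -4 + 12 = 8)
T(C) = 20 (T(C) = 28 - 1*8 = 28 - 8 = 20)
23439/37896 + P(-42, 65)/T(-51) = 23439/37896 - 42*65/20 = 23439*(1/37896) - 2730*1/20 = 7813/12632 - 273/2 = -1716455/12632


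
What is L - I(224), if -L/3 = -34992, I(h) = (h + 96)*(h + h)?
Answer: -38384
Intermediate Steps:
I(h) = 2*h*(96 + h) (I(h) = (96 + h)*(2*h) = 2*h*(96 + h))
L = 104976 (L = -3*(-34992) = 104976)
L - I(224) = 104976 - 2*224*(96 + 224) = 104976 - 2*224*320 = 104976 - 1*143360 = 104976 - 143360 = -38384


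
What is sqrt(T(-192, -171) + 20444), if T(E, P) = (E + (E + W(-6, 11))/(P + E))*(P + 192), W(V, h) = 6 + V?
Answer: 2*sqrt(496799)/11 ≈ 128.15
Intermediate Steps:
T(E, P) = (192 + P)*(E + E/(E + P)) (T(E, P) = (E + (E + (6 - 6))/(P + E))*(P + 192) = (E + (E + 0)/(E + P))*(192 + P) = (E + E/(E + P))*(192 + P) = (192 + P)*(E + E/(E + P)))
sqrt(T(-192, -171) + 20444) = sqrt(-192*(192 + (-171)**2 + 192*(-192) + 193*(-171) - 192*(-171))/(-192 - 171) + 20444) = sqrt(-192*(192 + 29241 - 36864 - 33003 + 32832)/(-363) + 20444) = sqrt(-192*(-1/363)*(-7602) + 20444) = sqrt(-486528/121 + 20444) = sqrt(1987196/121) = 2*sqrt(496799)/11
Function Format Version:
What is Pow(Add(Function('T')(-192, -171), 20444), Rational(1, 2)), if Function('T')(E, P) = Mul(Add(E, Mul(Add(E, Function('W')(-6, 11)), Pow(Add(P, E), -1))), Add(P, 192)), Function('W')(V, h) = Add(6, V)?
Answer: Mul(Rational(2, 11), Pow(496799, Rational(1, 2))) ≈ 128.15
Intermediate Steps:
Function('T')(E, P) = Mul(Add(192, P), Add(E, Mul(E, Pow(Add(E, P), -1)))) (Function('T')(E, P) = Mul(Add(E, Mul(Add(E, Add(6, -6)), Pow(Add(P, E), -1))), Add(P, 192)) = Mul(Add(E, Mul(Add(E, 0), Pow(Add(E, P), -1))), Add(192, P)) = Mul(Add(E, Mul(E, Pow(Add(E, P), -1))), Add(192, P)) = Mul(Add(192, P), Add(E, Mul(E, Pow(Add(E, P), -1)))))
Pow(Add(Function('T')(-192, -171), 20444), Rational(1, 2)) = Pow(Add(Mul(-192, Pow(Add(-192, -171), -1), Add(192, Pow(-171, 2), Mul(192, -192), Mul(193, -171), Mul(-192, -171))), 20444), Rational(1, 2)) = Pow(Add(Mul(-192, Pow(-363, -1), Add(192, 29241, -36864, -33003, 32832)), 20444), Rational(1, 2)) = Pow(Add(Mul(-192, Rational(-1, 363), -7602), 20444), Rational(1, 2)) = Pow(Add(Rational(-486528, 121), 20444), Rational(1, 2)) = Pow(Rational(1987196, 121), Rational(1, 2)) = Mul(Rational(2, 11), Pow(496799, Rational(1, 2)))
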